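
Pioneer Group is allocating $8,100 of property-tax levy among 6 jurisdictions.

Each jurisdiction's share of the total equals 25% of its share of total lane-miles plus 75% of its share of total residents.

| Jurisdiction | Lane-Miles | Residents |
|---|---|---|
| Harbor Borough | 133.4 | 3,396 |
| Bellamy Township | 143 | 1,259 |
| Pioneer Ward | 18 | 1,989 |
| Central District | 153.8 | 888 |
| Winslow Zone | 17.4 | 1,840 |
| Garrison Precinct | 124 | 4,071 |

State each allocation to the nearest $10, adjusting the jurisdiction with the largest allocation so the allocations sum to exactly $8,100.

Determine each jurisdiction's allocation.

Totals — lane-miles 589.6, residents 13,443.
Blended shares (25% lane-miles + 75% residents): Harbor Borough 0.2460; Bellamy Township 0.1309; Pioneer Ward 0.1186; Central District 0.1148; Winslow Zone 0.1100; Garrison Precinct 0.2797.
Raw shares: Harbor Borough 1,992.85; Bellamy Township 1,060.09; Pioneer Ward 960.67; Central District 929.53; Winslow Zone 891.27; Garrison Precinct 2,265.60.
Rounded to nearest $10: Harbor Borough $1,990; Bellamy Township $1,060; Pioneer Ward $960; Central District $930; Winslow Zone $890; Garrison Precinct $2,270. Sum = $8,100.
Rounded total matches; no reconciliation needed.

Harbor Borough: $1,990 · Bellamy Township: $1,060 · Pioneer Ward: $960 · Central District: $930 · Winslow Zone: $890 · Garrison Precinct: $2,270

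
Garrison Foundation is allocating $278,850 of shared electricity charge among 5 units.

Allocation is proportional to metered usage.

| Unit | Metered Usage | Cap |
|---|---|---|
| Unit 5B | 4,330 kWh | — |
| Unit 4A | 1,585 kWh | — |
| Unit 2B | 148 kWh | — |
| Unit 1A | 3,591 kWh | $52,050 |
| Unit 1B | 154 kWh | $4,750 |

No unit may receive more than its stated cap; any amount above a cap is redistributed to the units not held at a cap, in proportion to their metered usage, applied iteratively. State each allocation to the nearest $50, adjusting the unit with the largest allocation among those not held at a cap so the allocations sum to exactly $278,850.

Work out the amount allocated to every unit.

Unit 5B: $158,600; Unit 4A: $58,050; Unit 2B: $5,400; Unit 1A: $52,050; Unit 1B: $4,750

Sum of metered usage: 9,808.
Unconstrained shares: Unit 5B 123,105.68; Unit 4A 45,062.93; Unit 2B 4,207.77; Unit 1A 102,095.26; Unit 1B 4,378.35.
Cap binds for Unit 1A ($52,050); remaining pool $226,800 reallocated over remaining metered usage 6,217.
Cap binds for Unit 1B ($4,750); remaining pool $222,050 reallocated over remaining metered usage 6,063.
Remaining shares: Unit 5B 158,580.98 → $158,600; Unit 4A 58,048.70 → $58,050; Unit 2B 5,420.32 → $5,400.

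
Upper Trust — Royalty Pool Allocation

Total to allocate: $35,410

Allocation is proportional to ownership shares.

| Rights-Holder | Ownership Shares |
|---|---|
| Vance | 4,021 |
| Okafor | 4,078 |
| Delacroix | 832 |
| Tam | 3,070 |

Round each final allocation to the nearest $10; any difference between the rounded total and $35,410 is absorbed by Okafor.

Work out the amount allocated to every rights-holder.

Combined ownership shares = 12,001.
Pro-rata amounts: Vance 4,021/12,001 × $35,410 = 11,864.31; Okafor 4,078/12,001 × $35,410 = 12,032.50; Delacroix 832/12,001 × $35,410 = 2,454.89; Tam 3,070/12,001 × $35,410 = 9,058.30.
At nearest $10: Vance $11,860; Okafor $12,030; Delacroix $2,450; Tam $9,060. Sum = $35,400.
Difference $35,410 − $35,400 = +$10 applied to Okafor: Okafor becomes $12,040.

Vance: $11,860 · Okafor: $12,040 · Delacroix: $2,450 · Tam: $9,060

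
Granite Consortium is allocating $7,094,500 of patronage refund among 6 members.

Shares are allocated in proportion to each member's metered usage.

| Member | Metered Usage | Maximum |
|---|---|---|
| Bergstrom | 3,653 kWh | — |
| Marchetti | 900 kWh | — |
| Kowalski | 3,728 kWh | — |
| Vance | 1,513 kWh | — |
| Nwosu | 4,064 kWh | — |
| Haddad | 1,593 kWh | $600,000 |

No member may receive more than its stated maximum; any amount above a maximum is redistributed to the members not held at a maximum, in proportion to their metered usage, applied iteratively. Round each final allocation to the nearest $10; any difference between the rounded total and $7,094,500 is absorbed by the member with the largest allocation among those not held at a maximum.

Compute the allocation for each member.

Bergstrom: $1,711,960; Marchetti: $421,780; Kowalski: $1,747,110; Vance: $709,060; Nwosu: $1,904,590; Haddad: $600,000

Total metered usage = 15,451.
Proportional shares (ignoring caps): Bergstrom 1,677,315.93; Marchetti 413,245.10; Kowalski 1,711,753.03; Vance 694,710.92; Nwosu 1,866,031.20; Haddad 731,443.82.
Capped: Haddad ($600,000); residual $6,494,500 reallocated over remaining metered usage 13,858.
Redistributed shares: Bergstrom 1,711,964.82 → $1,711,960; Marchetti 421,781.64 → $421,780; Kowalski 1,747,113.29 → $1,747,110; Vance 709,061.81 → $709,060; Nwosu 1,904,578.44 → $1,904,580.
Rounding difference +$10 applied to Nwosu → $1,904,590.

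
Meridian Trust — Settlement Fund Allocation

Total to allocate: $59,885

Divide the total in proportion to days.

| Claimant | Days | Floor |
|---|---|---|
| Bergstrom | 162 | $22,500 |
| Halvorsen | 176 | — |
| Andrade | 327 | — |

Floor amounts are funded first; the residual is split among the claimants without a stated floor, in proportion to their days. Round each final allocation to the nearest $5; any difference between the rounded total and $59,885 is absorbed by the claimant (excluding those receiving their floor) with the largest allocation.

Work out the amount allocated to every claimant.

Minimums first: Bergstrom $22,500. Residual $37,385.
Residual split over remaining days 503: Halvorsen 13,081.03 → $13,080; Andrade 24,303.97 → $24,305.

Bergstrom: $22,500 · Halvorsen: $13,080 · Andrade: $24,305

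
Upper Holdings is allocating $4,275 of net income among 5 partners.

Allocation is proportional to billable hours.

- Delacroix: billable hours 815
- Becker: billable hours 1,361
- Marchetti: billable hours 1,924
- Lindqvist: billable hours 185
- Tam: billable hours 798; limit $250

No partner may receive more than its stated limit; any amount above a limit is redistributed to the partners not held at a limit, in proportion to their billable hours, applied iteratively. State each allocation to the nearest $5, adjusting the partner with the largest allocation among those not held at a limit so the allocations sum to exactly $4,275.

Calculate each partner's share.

Billable hours total: 5,083.
Unconstrained shares: Delacroix 685.45; Becker 1,144.65; Marchetti 1,618.16; Lindqvist 155.59; Tam 671.15.
Cap binds for Tam ($250); residual $4,025 reallocated over remaining billable hours 4,285.
Redistributed shares: Delacroix 765.55 → $765; Becker 1,278.42 → $1,280; Marchetti 1,807.26 → $1,805; Lindqvist 173.77 → $175.

Delacroix: $765 | Becker: $1,280 | Marchetti: $1,805 | Lindqvist: $175 | Tam: $250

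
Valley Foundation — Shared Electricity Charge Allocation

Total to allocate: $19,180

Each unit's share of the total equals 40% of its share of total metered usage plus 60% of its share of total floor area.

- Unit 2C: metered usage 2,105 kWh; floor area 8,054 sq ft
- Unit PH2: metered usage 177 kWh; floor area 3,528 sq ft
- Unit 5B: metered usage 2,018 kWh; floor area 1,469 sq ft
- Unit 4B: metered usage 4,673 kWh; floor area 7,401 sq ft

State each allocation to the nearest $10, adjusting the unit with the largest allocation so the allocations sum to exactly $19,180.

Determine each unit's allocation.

Unit 2C: $6,330; Unit PH2: $2,140; Unit 5B: $2,550; Unit 4B: $8,160

Metered usage total 8,973; floor area total 20,452.
Combined weights (40% metered usage + 60% floor area): Unit 2C 0.3301; Unit PH2 0.1114; Unit 5B 0.1331; Unit 4B 0.4254.
Pro-rata amounts: Unit 2C 6,331.65; Unit PH2 2,136.48; Unit 5B 2,551.99; Unit 4B 8,159.88.
After rounding ($10): Unit 2C $6,330; Unit PH2 $2,140; Unit 5B $2,550; Unit 4B $8,160. Sum = $19,180.
Rounded total matches; no reconciliation needed.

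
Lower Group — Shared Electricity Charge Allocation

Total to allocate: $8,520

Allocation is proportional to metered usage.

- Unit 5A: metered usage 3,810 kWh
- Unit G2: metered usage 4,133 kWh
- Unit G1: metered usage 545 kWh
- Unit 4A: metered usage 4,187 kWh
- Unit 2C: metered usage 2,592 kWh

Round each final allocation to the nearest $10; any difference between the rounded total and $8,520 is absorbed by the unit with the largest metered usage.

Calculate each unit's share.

Unit 5A: $2,130 | Unit G2: $2,310 | Unit G1: $300 | Unit 4A: $2,330 | Unit 2C: $1,450

Combined metered usage = 15,267.
Unrounded shares: Unit 5A 3,810/15,267 × $8,520 = 2,126.23; Unit G2 4,133/15,267 × $8,520 = 2,306.49; Unit G1 545/15,267 × $8,520 = 304.15; Unit 4A 4,187/15,267 × $8,520 = 2,336.62; Unit 2C 2,592/15,267 × $8,520 = 1,446.51.
At nearest $10: Unit 5A $2,130; Unit G2 $2,310; Unit G1 $300; Unit 4A $2,340; Unit 2C $1,450. Sum = $8,530.
Difference $8,520 − $8,530 = −$10 applied to largest metered usage (Unit 4A): Unit 4A becomes $2,330.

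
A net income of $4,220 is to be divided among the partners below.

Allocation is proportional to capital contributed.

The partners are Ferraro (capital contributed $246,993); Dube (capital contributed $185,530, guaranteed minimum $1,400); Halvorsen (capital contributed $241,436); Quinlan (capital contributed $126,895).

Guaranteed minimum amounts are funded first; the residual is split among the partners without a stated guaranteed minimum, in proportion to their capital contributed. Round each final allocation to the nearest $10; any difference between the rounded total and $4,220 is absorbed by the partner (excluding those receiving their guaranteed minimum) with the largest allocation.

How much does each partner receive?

Fund the minimums — Dube $1,400. Residual $2,820.
Residual split over remaining capital contributed 615,324: Ferraro 1,131.96 → $1,130; Halvorsen 1,106.49 → $1,110; Quinlan 581.55 → $580.

Ferraro: $1,130 | Dube: $1,400 | Halvorsen: $1,110 | Quinlan: $580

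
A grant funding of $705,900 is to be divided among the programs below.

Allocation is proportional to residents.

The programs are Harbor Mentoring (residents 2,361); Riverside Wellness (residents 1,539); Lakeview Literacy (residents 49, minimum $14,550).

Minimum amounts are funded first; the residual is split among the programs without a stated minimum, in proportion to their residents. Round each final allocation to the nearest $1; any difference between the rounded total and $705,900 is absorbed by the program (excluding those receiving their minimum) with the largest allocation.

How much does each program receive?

Fund the minimums — Lakeview Literacy $14,550. Balance $691,350.
Balance split over remaining residents 3,900: Harbor Mentoring 418,532.65 → $418,533; Riverside Wellness 272,817.35 → $272,817.

Harbor Mentoring: $418,533; Riverside Wellness: $272,817; Lakeview Literacy: $14,550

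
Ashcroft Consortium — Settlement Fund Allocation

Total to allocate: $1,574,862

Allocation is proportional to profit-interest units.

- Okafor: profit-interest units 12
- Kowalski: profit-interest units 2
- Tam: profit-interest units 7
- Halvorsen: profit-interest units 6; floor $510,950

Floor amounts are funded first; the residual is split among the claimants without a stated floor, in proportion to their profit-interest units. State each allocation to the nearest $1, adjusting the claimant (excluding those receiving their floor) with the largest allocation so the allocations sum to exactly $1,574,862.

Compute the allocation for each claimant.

Okafor: $607,950 · Kowalski: $101,325 · Tam: $354,637 · Halvorsen: $510,950

Guaranteed amounts: Halvorsen $510,950. Balance $1,063,912.
Balance split over remaining profit-interest units 21: Okafor 607,949.71 → $607,950; Kowalski 101,324.95 → $101,325; Tam 354,637.33 → $354,637.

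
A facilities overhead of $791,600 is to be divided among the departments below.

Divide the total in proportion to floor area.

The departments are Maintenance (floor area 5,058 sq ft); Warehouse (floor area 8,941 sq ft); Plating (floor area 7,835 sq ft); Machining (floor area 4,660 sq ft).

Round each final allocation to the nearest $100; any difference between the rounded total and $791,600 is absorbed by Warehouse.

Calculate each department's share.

Maintenance: $151,100 · Warehouse: $267,200 · Plating: $234,100 · Machining: $139,200

Floor area total: 26,494.
Proportional shares: Maintenance 5,058/26,494 × $791,600 = 151,125.27; Warehouse 8,941/26,494 × $791,600 = 267,143.34; Plating 7,835/26,494 × $791,600 = 234,097.76; Machining 4,660/26,494 × $791,600 = 139,233.64.
Rounded to nearest $100: Maintenance $151,100; Warehouse $267,100; Plating $234,100; Machining $139,200. Sum = $791,500.
Difference $791,600 − $791,500 = +$100 applied to Warehouse: Warehouse becomes $267,200.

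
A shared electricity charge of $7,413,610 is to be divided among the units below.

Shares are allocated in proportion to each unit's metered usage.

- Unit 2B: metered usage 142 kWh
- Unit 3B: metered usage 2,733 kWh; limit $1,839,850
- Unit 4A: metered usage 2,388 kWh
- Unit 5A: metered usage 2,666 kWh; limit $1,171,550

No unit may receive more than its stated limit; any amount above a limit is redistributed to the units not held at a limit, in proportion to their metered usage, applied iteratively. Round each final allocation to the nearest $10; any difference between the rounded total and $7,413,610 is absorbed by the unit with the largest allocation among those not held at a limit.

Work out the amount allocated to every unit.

Metered usage total: 7,929.
Pro-rata shares before constraints: Unit 2B 132,769.91; Unit 3B 2,555,353.28; Unit 4A 2,232,778.49; Unit 5A 2,492,708.32.
Cap binds for Unit 3B ($1,839,850), Unit 5A ($1,171,550); residual $4,402,210 reallocated over remaining metered usage 2,530.
Redistributed shares: Unit 2B 247,080.56 → $247,080; Unit 4A 4,155,129.44 → $4,155,130.

Unit 2B: $247,080 · Unit 3B: $1,839,850 · Unit 4A: $4,155,130 · Unit 5A: $1,171,550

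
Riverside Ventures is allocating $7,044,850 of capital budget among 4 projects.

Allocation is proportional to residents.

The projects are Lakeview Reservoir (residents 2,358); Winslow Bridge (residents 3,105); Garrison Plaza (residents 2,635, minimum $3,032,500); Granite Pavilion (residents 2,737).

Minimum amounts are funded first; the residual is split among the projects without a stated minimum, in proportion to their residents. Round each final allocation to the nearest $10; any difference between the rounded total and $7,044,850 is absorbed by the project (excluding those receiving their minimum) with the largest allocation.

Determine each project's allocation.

Fund the minimums — Garrison Plaza $3,032,500. Balance $4,012,350.
Balance split over remaining residents 8,200: Lakeview Reservoir 1,153,795.28 → $1,153,800; Winslow Bridge 1,519,310.58 → $1,519,310; Granite Pavilion 1,339,244.14 → $1,339,240.

Lakeview Reservoir: $1,153,800; Winslow Bridge: $1,519,310; Garrison Plaza: $3,032,500; Granite Pavilion: $1,339,240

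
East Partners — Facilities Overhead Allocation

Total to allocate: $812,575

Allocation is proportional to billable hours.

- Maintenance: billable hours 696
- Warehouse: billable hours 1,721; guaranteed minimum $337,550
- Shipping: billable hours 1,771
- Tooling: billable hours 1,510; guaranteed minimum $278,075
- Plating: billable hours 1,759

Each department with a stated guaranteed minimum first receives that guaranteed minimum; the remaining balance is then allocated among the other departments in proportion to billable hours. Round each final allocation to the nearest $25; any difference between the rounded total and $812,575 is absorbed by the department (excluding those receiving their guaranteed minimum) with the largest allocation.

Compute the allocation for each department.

Maintenance: $32,425 | Warehouse: $337,550 | Shipping: $82,550 | Tooling: $278,075 | Plating: $81,975

Minimums first: Warehouse $337,550; Tooling $278,075. Balance $196,950.
Balance split over remaining billable hours 4,226: Maintenance 32,436.63 → $32,425; Shipping 82,536.31 → $82,525; Plating 81,977.06 → $81,975.
Rounding difference +$25 applied to Shipping → $82,550.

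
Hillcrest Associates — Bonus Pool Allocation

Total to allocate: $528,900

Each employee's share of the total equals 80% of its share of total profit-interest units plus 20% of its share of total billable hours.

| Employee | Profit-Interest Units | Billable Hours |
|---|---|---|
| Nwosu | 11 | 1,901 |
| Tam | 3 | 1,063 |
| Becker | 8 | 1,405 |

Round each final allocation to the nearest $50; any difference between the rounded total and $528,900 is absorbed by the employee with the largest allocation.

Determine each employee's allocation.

Nwosu: $257,550 · Tam: $83,450 · Becker: $187,900

Profit-interest units total 22; billable hours total 4,369.
Blended shares (80% profit-interest units + 20% billable hours): Nwosu 0.4870; Tam 0.1578; Becker 0.3552.
Unrounded shares: Nwosu 257,586.04; Tam 83,435.00; Becker 187,878.96.
Rounded to nearest $50: Nwosu $257,600; Tam $83,450; Becker $187,900. Sum = $528,950.
Difference $528,900 − $528,950 = −$50 applied to largest allocation (Nwosu): Nwosu becomes $257,550.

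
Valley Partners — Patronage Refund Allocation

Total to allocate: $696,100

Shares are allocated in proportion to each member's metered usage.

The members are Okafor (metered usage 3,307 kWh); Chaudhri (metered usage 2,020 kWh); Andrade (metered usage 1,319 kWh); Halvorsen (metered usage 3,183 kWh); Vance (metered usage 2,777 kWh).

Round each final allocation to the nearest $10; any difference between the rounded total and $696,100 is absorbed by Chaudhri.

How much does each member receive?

Metered usage total: 12,606.
Raw shares: Okafor 3,307/12,606 × $696,100 = 182,611.67; Chaudhri 2,020/12,606 × $696,100 = 111,543.87; Andrade 1,319/12,606 × $696,100 = 72,834.83; Halvorsen 3,183/12,606 × $696,100 = 175,764.42; Vance 2,777/12,606 × $696,100 = 153,345.21.
After rounding ($10): Okafor $182,610; Chaudhri $111,540; Andrade $72,830; Halvorsen $175,760; Vance $153,350. Sum = $696,090.
Difference $696,100 − $696,090 = +$10 applied to Chaudhri: Chaudhri becomes $111,550.

Okafor: $182,610 · Chaudhri: $111,550 · Andrade: $72,830 · Halvorsen: $175,760 · Vance: $153,350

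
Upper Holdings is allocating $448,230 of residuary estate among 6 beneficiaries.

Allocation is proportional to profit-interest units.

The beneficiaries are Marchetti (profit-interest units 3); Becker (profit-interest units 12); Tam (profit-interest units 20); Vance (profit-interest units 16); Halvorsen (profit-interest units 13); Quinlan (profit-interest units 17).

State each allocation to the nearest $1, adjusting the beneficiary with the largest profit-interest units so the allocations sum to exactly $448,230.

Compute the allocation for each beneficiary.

Sum of profit-interest units: 81.
Proportional shares: Marchetti 3/81 × $448,230 = 16,601.11; Becker 12/81 × $448,230 = 66,404.44; Tam 20/81 × $448,230 = 110,674.07; Vance 16/81 × $448,230 = 88,539.26; Halvorsen 13/81 × $448,230 = 71,938.15; Quinlan 17/81 × $448,230 = 94,072.96.
After rounding ($1): Marchetti $16,601; Becker $66,404; Tam $110,674; Vance $88,539; Halvorsen $71,938; Quinlan $94,073. Sum = $448,229.
Difference $448,230 − $448,229 = +$1 applied to largest profit-interest units (Tam): Tam becomes $110,675.

Marchetti: $16,601 · Becker: $66,404 · Tam: $110,675 · Vance: $88,539 · Halvorsen: $71,938 · Quinlan: $94,073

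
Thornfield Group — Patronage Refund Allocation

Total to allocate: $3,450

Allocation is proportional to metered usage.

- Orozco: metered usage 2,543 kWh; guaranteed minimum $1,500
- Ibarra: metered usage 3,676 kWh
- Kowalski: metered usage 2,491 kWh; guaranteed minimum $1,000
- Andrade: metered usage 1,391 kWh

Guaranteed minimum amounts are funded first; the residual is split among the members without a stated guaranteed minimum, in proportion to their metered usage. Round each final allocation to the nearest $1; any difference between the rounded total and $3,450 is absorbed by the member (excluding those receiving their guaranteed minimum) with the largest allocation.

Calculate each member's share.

Guaranteed amounts: Orozco $1,500; Kowalski $1,000. Balance $950.
Balance split over remaining metered usage 5,067: Ibarra 689.20 → $689; Andrade 260.80 → $261.

Orozco: $1,500 | Ibarra: $689 | Kowalski: $1,000 | Andrade: $261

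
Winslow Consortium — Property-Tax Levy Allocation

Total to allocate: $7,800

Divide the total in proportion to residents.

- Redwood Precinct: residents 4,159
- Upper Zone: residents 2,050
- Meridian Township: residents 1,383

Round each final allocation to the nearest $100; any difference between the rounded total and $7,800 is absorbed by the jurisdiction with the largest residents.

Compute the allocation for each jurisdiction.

Redwood Precinct: $4,300; Upper Zone: $2,100; Meridian Township: $1,400

Sum of residents: 4,159 + 2,050 + 1,383 = 7,592.
Pro-rata amounts: Redwood Precinct 4,272.95; Upper Zone 2,106.16; Meridian Township 1,420.89.
At nearest $100: Redwood Precinct $4,300; Upper Zone $2,100; Meridian Township $1,400. Sum = $7,800.
Sum already equals the total — no adjustment.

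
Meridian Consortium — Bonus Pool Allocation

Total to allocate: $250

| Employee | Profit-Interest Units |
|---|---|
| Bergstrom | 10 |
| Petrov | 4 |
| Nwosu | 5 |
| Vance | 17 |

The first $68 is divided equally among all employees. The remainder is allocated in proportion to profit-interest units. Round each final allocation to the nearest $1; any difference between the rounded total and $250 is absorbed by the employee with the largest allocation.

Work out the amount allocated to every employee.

Bergstrom: $68 | Petrov: $37 | Nwosu: $42 | Vance: $103

First tranche $68 split equally: $17 each.
Remainder $182 by profit-interest units (total 36): Bergstrom 50.56 → $51; Petrov 20.22 → $20; Nwosu 25.28 → $25; Vance 85.94 → $86.
Totals: Bergstrom $17 + $51 = $68; Petrov $17 + $20 = $37; Nwosu $17 + $25 = $42; Vance $17 + $86 = $103.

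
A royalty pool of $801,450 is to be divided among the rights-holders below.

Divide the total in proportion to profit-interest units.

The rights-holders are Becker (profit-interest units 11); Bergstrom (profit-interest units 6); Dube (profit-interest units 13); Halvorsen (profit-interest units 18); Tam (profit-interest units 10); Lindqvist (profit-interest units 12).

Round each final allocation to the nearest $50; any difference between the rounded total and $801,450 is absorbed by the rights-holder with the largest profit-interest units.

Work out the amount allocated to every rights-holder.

Becker: $125,950 · Bergstrom: $68,700 · Dube: $148,850 · Halvorsen: $206,050 · Tam: $114,500 · Lindqvist: $137,400

Total profit-interest units = 70.
Unrounded shares: Becker 11/70 × $801,450 = 125,942.14; Bergstrom 6/70 × $801,450 = 68,695.71; Dube 13/70 × $801,450 = 148,840.71; Halvorsen 18/70 × $801,450 = 206,087.14; Tam 10/70 × $801,450 = 114,492.86; Lindqvist 12/70 × $801,450 = 137,391.43.
Rounded to nearest $50: Becker $125,950; Bergstrom $68,700; Dube $148,850; Halvorsen $206,100; Tam $114,500; Lindqvist $137,400. Sum = $801,500.
Difference $801,450 − $801,500 = −$50 applied to largest profit-interest units (Halvorsen): Halvorsen becomes $206,050.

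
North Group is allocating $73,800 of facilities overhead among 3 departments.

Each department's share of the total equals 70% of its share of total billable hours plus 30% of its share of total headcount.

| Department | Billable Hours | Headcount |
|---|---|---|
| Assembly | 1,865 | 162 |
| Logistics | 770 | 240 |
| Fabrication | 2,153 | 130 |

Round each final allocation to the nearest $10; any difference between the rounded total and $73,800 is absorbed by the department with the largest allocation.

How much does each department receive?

Billable hours total 4,788; headcount total 532.
Composite weights (70% billable hours + 30% headcount): Assembly 0.3640; Logistics 0.2479; Fabrication 0.3881.
Pro-rata amounts: Assembly 26,864.25; Logistics 18,295.86; Fabrication 28,639.89.
After rounding ($10): Assembly $26,860; Logistics $18,300; Fabrication $28,640. Sum = $73,800.
Sum already equals the total — no adjustment.

Assembly: $26,860; Logistics: $18,300; Fabrication: $28,640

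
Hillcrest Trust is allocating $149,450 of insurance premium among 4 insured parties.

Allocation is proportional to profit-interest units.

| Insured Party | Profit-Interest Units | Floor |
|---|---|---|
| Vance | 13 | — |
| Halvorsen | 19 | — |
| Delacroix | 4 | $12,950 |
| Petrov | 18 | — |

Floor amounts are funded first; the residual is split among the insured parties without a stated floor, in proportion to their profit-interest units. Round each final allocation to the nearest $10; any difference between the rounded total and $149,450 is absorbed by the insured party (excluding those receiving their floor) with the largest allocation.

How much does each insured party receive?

Minimums first: Delacroix $12,950. Remaining pool $136,500.
Remaining pool split over remaining profit-interest units 50: Vance 35,490.00 → $35,490; Halvorsen 51,870.00 → $51,870; Petrov 49,140.00 → $49,140.

Vance: $35,490; Halvorsen: $51,870; Delacroix: $12,950; Petrov: $49,140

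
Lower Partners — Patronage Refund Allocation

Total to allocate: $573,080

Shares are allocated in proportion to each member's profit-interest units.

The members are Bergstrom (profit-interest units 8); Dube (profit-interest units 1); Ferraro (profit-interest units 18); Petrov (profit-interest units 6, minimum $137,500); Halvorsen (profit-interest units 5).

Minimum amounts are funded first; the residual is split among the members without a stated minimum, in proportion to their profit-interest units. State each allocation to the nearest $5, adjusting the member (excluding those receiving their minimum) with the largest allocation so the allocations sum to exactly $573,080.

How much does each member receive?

Bergstrom: $108,895 · Dube: $13,610 · Ferraro: $245,015 · Petrov: $137,500 · Halvorsen: $68,060

Fund the minimums — Petrov $137,500. Residual $435,580.
Residual split over remaining profit-interest units 32: Bergstrom 108,895.00 → $108,895; Dube 13,611.88 → $13,610; Ferraro 245,013.75 → $245,015; Halvorsen 68,059.38 → $68,060.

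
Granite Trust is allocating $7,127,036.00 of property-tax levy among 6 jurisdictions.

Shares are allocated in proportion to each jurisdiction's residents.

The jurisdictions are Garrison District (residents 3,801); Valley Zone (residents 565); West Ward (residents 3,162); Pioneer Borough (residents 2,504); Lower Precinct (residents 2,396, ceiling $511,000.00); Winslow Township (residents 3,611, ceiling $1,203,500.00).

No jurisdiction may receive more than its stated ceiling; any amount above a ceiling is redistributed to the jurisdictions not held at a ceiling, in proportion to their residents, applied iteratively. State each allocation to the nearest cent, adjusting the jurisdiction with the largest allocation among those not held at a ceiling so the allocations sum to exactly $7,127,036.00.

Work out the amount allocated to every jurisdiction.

Garrison District: $2,050,742.56 | Valley Zone: $304,832.82 | West Ward: $1,705,984.73 | Pioneer Borough: $1,350,975.89 | Lower Precinct: $511,000.00 | Winslow Township: $1,203,500.00

Combined residents = 16,039.
Unconstrained shares: Garrison District 1,688,999.5533; Valley Zone 251,061.4964; West Ward 1,405,055.6663; Pioneer Borough 1,112,669.0033; Lower Precinct 1,064,678.4872; Winslow Township 1,604,571.7935.
Held at cap: Lower Precinct ($511,000.00), Winslow Township ($1,203,500.00); balance $5,412,536.00 reallocated over remaining residents 10,032.
Redistributed shares: Garrison District 2,050,742.5574 → $2,050,742.56; Valley Zone 304,832.8190 → $304,832.82; West Ward 1,705,984.7321 → $1,705,984.73; Pioneer Borough 1,350,975.8915 → $1,350,975.89.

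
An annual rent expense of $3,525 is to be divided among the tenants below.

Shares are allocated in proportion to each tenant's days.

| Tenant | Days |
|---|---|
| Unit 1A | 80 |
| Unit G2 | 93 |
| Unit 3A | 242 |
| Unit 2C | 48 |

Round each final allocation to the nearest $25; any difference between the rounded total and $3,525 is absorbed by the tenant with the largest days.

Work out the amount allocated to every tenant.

Combined days = 80 + 93 + 242 + 48 = 463.
Unrounded shares: Unit 1A 609.07; Unit G2 708.05; Unit 3A 1,842.44; Unit 2C 365.44.
After rounding ($25): Unit 1A $600; Unit G2 $700; Unit 3A $1,850; Unit 2C $375. Sum = $3,525.
Rounded total matches; no reconciliation needed.

Unit 1A: $600; Unit G2: $700; Unit 3A: $1,850; Unit 2C: $375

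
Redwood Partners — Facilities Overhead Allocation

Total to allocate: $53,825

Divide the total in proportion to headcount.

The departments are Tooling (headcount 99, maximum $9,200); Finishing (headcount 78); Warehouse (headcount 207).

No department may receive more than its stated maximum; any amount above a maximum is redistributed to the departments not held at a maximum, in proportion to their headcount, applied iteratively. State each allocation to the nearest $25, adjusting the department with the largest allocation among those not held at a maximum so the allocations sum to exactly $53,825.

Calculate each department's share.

Sum of headcount: 384.
Proportional shares (ignoring caps): Tooling 13,876.76; Finishing 10,933.20; Warehouse 29,015.04.
Capped: Tooling ($9,200); remaining pool $44,625 reallocated over remaining headcount 285.
Remaining shares: Finishing 12,213.16 → $12,225; Warehouse 32,411.84 → $32,400.

Tooling: $9,200 · Finishing: $12,225 · Warehouse: $32,400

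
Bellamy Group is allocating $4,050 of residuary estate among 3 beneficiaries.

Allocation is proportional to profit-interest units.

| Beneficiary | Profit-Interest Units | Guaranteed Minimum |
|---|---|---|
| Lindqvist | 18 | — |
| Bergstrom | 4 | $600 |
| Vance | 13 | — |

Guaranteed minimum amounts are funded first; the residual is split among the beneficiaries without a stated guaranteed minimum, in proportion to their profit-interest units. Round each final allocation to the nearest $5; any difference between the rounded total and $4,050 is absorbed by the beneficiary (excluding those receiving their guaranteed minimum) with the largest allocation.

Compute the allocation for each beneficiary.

Fund the minimums — Bergstrom $600. Residual $3,450.
Residual split over remaining profit-interest units 31: Lindqvist 2,003.23 → $2,005; Vance 1,446.77 → $1,445.

Lindqvist: $2,005 · Bergstrom: $600 · Vance: $1,445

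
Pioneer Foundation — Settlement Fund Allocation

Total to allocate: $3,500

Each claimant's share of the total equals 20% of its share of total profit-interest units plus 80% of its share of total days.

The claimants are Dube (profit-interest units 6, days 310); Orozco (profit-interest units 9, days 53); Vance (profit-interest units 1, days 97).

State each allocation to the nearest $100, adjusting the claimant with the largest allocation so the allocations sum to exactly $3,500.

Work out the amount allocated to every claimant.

Dube: $2,200; Orozco: $700; Vance: $600

Profit-interest units total 16; days total 460.
Composite weights (20% profit-interest units + 80% days): Dube 0.6141; Orozco 0.2047; Vance 0.1812.
Raw shares: Dube 2,149.46; Orozco 716.36; Vance 634.18.
At nearest $100: Dube $2,100; Orozco $700; Vance $600. Sum = $3,400.
Difference $3,500 − $3,400 = +$100 applied to largest allocation (Dube): Dube becomes $2,200.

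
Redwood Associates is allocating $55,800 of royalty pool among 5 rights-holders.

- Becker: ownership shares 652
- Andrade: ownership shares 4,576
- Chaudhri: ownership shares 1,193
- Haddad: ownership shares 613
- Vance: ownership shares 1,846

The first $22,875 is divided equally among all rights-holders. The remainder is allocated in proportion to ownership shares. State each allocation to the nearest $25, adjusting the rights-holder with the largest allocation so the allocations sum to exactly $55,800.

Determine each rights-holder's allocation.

First tranche $22,875 split equally: $4,575 each.
Remainder $32,925 by ownership shares (total 8,880): Becker 2,417.47 → $2,425; Andrade 16,966.76 → $16,975; Chaudhri 4,423.37 → $4,425; Haddad 2,272.86 → $2,275; Vance 6,844.54 → $6,850.
Rounding difference −$25 on remainder applied to Andrade.
Totals: Becker $4,575 + $2,425 = $7,000; Andrade $4,575 + $16,950 = $21,525; Chaudhri $4,575 + $4,425 = $9,000; Haddad $4,575 + $2,275 = $6,850; Vance $4,575 + $6,850 = $11,425.

Becker: $7,000; Andrade: $21,525; Chaudhri: $9,000; Haddad: $6,850; Vance: $11,425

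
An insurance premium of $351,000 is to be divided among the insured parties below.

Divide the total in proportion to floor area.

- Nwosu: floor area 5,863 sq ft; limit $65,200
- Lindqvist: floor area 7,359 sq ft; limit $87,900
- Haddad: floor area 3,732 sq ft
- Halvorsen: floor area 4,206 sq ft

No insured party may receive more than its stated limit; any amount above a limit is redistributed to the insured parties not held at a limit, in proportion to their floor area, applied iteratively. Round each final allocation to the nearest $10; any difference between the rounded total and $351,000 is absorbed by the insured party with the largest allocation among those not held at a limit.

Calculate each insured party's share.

Sum of floor area: 21,160.
Proportional shares (ignoring caps): Nwosu 97,254.87; Lindqvist 122,070.37; Haddad 61,906.05; Halvorsen 69,768.71.
Held at cap: Nwosu ($65,200), Lindqvist ($87,900); remaining pool $197,900 reallocated over remaining floor area 7,938.
Remaining shares: Haddad 93,041.42 → $93,040; Halvorsen 104,858.58 → $104,860.

Nwosu: $65,200; Lindqvist: $87,900; Haddad: $93,040; Halvorsen: $104,860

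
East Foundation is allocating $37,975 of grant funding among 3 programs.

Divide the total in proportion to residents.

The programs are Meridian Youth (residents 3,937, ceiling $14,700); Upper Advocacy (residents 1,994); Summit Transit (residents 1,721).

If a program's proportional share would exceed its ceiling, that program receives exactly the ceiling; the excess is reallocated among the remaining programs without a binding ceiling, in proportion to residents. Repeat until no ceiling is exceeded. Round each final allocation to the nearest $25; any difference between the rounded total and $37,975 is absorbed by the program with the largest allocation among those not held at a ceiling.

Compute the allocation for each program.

Combined residents = 7,652.
Proportional shares (ignoring caps): Meridian Youth 19,538.37; Upper Advocacy 9,895.73; Summit Transit 8,540.90.
Cap binds for Meridian Youth ($14,700); residual $23,275 reallocated over remaining residents 3,715.
Redistributed shares: Upper Advocacy 12,492.69 → $12,500; Summit Transit 10,782.31 → $10,775.

Meridian Youth: $14,700 | Upper Advocacy: $12,500 | Summit Transit: $10,775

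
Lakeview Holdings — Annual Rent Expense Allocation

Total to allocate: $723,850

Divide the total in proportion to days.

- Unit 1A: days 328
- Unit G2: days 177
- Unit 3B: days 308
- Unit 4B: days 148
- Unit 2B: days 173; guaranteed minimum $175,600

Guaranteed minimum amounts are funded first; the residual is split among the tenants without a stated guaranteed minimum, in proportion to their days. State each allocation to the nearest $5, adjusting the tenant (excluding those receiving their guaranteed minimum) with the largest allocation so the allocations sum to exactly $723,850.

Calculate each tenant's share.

Unit 1A: $187,120; Unit G2: $100,980; Unit 3B: $175,715; Unit 4B: $84,435; Unit 2B: $175,600

Minimums first: Unit 2B $175,600. Remaining pool $548,250.
Remaining pool split over remaining days 961: Unit 1A 187,123.83 → $187,125; Unit G2 100,978.41 → $100,980; Unit 3B 175,713.84 → $175,715; Unit 4B 84,433.92 → $84,435.
Rounding difference −$5 applied to Unit 1A → $187,120.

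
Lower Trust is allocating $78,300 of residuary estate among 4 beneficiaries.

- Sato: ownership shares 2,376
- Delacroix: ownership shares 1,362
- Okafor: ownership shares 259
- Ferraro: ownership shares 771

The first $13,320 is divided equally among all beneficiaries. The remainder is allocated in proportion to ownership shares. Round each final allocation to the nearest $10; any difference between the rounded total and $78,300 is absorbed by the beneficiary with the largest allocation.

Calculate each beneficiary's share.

$13,320 shared equally gives $3,330 per beneficiary.
Remainder $64,980 by ownership shares (total 4,768): Sato 32,380.97 → $32,380; Delacroix 18,561.82 → $18,560; Okafor 3,529.74 → $3,530; Ferraro 10,507.46 → $10,510.
Totals: Sato $3,330 + $32,380 = $35,710; Delacroix $3,330 + $18,560 = $21,890; Okafor $3,330 + $3,530 = $6,860; Ferraro $3,330 + $10,510 = $13,840.

Sato: $35,710 | Delacroix: $21,890 | Okafor: $6,860 | Ferraro: $13,840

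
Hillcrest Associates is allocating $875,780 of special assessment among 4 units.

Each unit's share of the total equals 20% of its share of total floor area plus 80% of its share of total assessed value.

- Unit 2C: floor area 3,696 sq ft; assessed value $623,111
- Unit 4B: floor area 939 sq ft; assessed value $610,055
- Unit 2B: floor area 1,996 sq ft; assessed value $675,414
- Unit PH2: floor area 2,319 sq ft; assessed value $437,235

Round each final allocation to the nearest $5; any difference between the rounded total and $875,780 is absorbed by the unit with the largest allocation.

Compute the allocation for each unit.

Unit 2C: $258,435 | Unit 4B: $200,580 | Unit 2B: $240,790 | Unit PH2: $175,975

Floor area total 8,950; assessed value total 2,345,815.
Composite weights (20% floor area + 80% assessed value): Unit 2C 0.2951; Unit 4B 0.2290; Unit 2B 0.2749; Unit PH2 0.2009.
Proportional shares: Unit 2C 258,436.99; Unit 4B 200,581.68; Unit 2B 240,788.46; Unit PH2 175,972.87.
At nearest $5: Unit 2C $258,435; Unit 4B $200,580; Unit 2B $240,790; Unit PH2 $175,975. Sum = $875,780.
Rounded total matches; no reconciliation needed.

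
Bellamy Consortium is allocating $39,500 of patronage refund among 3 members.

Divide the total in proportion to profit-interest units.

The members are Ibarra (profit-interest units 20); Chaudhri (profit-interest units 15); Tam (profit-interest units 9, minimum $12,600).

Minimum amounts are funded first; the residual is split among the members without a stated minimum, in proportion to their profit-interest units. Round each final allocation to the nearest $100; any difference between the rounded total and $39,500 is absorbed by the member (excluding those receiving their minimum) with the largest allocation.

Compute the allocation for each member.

Fund the minimums — Tam $12,600. Residual $26,900.
Residual split over remaining profit-interest units 35: Ibarra 15,371.43 → $15,400; Chaudhri 11,528.57 → $11,500.

Ibarra: $15,400; Chaudhri: $11,500; Tam: $12,600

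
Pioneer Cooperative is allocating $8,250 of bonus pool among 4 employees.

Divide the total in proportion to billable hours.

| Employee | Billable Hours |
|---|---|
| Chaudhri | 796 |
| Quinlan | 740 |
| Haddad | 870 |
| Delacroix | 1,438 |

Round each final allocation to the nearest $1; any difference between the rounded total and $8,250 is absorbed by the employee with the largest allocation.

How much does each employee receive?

Chaudhri: $1,708; Quinlan: $1,588; Haddad: $1,867; Delacroix: $3,087

Total billable hours = 3,844.
Unrounded shares: Chaudhri 796/3,844 × $8,250 = 1,708.38; Quinlan 740/3,844 × $8,250 = 1,588.19; Haddad 870/3,844 × $8,250 = 1,867.20; Delacroix 1,438/3,844 × $8,250 = 3,086.24.
At nearest $1: Chaudhri $1,708; Quinlan $1,588; Haddad $1,867; Delacroix $3,086. Sum = $8,249.
Difference $8,250 − $8,249 = +$1 applied to largest allocation (Delacroix): Delacroix becomes $3,087.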